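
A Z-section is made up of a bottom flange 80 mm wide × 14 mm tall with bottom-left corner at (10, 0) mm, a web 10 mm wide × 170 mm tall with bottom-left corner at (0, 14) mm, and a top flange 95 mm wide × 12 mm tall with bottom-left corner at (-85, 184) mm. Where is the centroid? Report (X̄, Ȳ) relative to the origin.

bottom flange: A = 80 × 14 = 1120.00, centroid at (50.00, 7.00).
web: A = 10 × 170 = 1700.00, centroid at (5.00, 99.00).
top flange: A = 95 × 12 = 1140.00, centroid at (-37.50, 190.00).
ΣA = 3960.00 mm²
ΣAX̄ = (1120.00)(50.00) + (1700.00)(5.00) + (1140.00)(-37.50) = 21750.00 mm³
ΣAȲ = (1120.00)(7.00) + (1700.00)(99.00) + (1140.00)(190.00) = 392740.00 mm³
X̄ = 21750.00 / 3960.00 = 5.49 mm
Ȳ = 392740.00 / 3960.00 = 99.18 mm

X̄ = 5.49 mm, Ȳ = 99.18 mm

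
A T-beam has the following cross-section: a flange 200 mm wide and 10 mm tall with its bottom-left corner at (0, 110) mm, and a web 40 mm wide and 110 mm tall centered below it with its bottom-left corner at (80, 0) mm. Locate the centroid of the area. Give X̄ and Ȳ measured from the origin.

X̄ = 100.00 mm, Ȳ = 73.75 mm

web: A = 40 × 110 = 4400.00, centroid at (100.00, 55.00).
flange: A = 200 × 10 = 2000.00, centroid at (100.00, 115.00).
ΣA = 6400.00 mm²
ΣAX̄ = (4400.00)(100.00) + (2000.00)(100.00) = 640000.00 mm³
ΣAȲ = (4400.00)(55.00) + (2000.00)(115.00) = 472000.00 mm³
X̄ = 640000.00 / 6400.00 = 100.00 mm
Ȳ = 472000.00 / 6400.00 = 73.75 mm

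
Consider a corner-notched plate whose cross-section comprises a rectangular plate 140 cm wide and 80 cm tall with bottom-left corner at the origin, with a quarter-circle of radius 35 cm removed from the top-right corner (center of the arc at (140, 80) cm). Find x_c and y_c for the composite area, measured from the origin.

plate: A = 140 × 80 = 11200.00, centroid at (70.00, 40.00).
removed quarter-circle: A = −¼π·35² = -962.11, centroid at (125.15, 65.15).
ΣA = 10237.89 cm²
ΣAx_c = (11200.00)(70.00) + (-962.11)(125.15) = 663595.88 cm³
ΣAy_c = (11200.00)(40.00) + (-962.11)(65.15) = 385322.65 cm³
x_c = 663595.88 / 10237.89 = 64.82 cm
y_c = 385322.65 / 10237.89 = 37.64 cm

x_c = 64.82 cm, y_c = 37.64 cm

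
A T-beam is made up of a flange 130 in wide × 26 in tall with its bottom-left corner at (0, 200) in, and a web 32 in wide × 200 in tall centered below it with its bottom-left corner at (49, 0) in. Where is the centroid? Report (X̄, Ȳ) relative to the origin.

X̄ = 65.00 in, Ȳ = 139.05 in

web: A = 32 × 200 = 6400.00, centroid at (65.00, 100.00).
flange: A = 130 × 26 = 3380.00, centroid at (65.00, 213.00).
ΣA = 9780.00 in², ΣAX̄ = 635700.00 in³, ΣAȲ = 1359940.00 in³.
X̄ = 635700.00/9780.00 = 65.00 in; Ȳ = 1359940.00/9780.00 = 139.05 in.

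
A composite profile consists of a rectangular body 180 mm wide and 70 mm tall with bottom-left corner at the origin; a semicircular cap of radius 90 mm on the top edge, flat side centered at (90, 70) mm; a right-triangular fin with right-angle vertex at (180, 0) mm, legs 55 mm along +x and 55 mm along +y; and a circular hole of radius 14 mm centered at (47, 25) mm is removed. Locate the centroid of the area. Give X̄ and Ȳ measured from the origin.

rectangular body: A = 180 × 70 = 12600.00, centroid at (90.00, 35.00).
semicircular top: A = ½π·90² = 12723.45, centroid at (90.00, 108.20).
triangular fin: A = ½·55·55 = 1512.50, centroid at (198.33, 18.33).
hole: A = −π·14² = -615.75, centroid at (47.00, 25.00).
ΣA = 26220.20 mm², ΣAX̄ = 2550149.34 mm³, ΣAȲ = 1829976.88 mm³.
X̄ = 2550149.34/26220.20 = 97.26 mm; Ȳ = 1829976.88/26220.20 = 69.79 mm.

X̄ = 97.26 mm, Ȳ = 69.79 mm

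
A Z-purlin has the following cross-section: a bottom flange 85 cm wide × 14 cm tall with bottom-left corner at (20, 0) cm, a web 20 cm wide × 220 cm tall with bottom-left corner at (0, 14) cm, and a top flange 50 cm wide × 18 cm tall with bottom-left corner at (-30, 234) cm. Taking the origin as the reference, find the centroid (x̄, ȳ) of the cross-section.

Part | A | x̄ᵢ | ȳᵢ | A·x̄ᵢ | A·ȳᵢ
bottom flange | 1190.00 | 62.50 | 7.00 | 74375.00 | 8330.00
web | 4400.00 | 10.00 | 124.00 | 44000.00 | 545600.00
top flange | 900.00 | -5.00 | 243.00 | -4500.00 | 218700.00
Σ | 6490.00 |  |  | 113875.00 | 772630.00
x̄ = 113875.00 / 6490.00 = 17.55 cm
ȳ = 772630.00 / 6490.00 = 119.05 cm

x̄ = 17.55 cm, ȳ = 119.05 cm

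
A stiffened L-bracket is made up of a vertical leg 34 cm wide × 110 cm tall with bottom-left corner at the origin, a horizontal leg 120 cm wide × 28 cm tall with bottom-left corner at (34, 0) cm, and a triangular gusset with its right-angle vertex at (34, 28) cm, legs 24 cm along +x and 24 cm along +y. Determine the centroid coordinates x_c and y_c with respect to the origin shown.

vertical leg: A = 34 × 110 = 3740.00, centroid at (17.00, 55.00).
horizontal leg: A = 120 × 28 = 3360.00, centroid at (94.00, 14.00).
gusset: A = ½·24·24 = 288.00, centroid at (42.00, 36.00).
ΣA = 7388.00 cm²
ΣAx_c = (3740.00)(17.00) + (3360.00)(94.00) + (288.00)(42.00) = 391516.00 cm³
ΣAy_c = (3740.00)(55.00) + (3360.00)(14.00) + (288.00)(36.00) = 263108.00 cm³
x_c = 391516.00 / 7388.00 = 52.99 cm
y_c = 263108.00 / 7388.00 = 35.61 cm

x_c = 52.99 cm, y_c = 35.61 cm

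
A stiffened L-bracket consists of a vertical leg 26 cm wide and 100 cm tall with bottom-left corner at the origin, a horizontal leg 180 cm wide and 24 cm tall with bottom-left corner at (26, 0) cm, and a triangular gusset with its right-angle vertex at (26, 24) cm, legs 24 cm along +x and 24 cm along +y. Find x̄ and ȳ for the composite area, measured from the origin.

x̄ = 75.57 cm, ȳ = 26.51 cm

vertical leg: A = 26 × 100 = 2600.00, centroid at (13.00, 50.00).
horizontal leg: A = 180 × 24 = 4320.00, centroid at (116.00, 12.00).
gusset: A = ½·24·24 = 288.00, centroid at (34.00, 32.00).
ΣA = 7208.00 cm², ΣAx̄ = 544712.00 cm³, ΣAȳ = 191056.00 cm³.
x̄ = 544712.00/7208.00 = 75.57 cm; ȳ = 191056.00/7208.00 = 26.51 cm.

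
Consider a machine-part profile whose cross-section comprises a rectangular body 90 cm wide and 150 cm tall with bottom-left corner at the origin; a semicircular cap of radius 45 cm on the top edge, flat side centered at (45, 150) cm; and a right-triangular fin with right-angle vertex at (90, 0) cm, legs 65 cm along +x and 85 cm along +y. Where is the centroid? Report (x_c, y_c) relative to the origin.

x_c = 54.47 cm, y_c = 83.76 cm

rectangular body: A = 90 × 150 = 13500.00, centroid at (45.00, 75.00).
semicircular top: A = ½π·45² = 3180.86, centroid at (45.00, 169.10).
triangular fin: A = ½·65·85 = 2762.50, centroid at (111.67, 28.33).
ΣA = 19443.36 cm², ΣAx_c = 1059117.98 cm³, ΣAy_c = 1628650.22 cm³.
x_c = 1059117.98/19443.36 = 54.47 cm; y_c = 1628650.22/19443.36 = 83.76 cm.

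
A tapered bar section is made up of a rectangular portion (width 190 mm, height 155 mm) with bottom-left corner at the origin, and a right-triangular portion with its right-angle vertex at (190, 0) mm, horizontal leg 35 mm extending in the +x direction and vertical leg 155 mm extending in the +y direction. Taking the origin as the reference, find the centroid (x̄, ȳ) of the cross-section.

x̄ = 104.00 mm, ȳ = 75.32 mm

rectangular portion: A = 190 × 155 = 29450.00, centroid at (95.00, 77.50).
triangular portion: A = ½·35·155 = 2712.50, centroid at (201.67, 51.67).
ΣA = 32162.50 mm², ΣAx̄ = 3344770.83 mm³, ΣAȳ = 2422520.83 mm³.
x̄ = 3344770.83/32162.50 = 104.00 mm; ȳ = 2422520.83/32162.50 = 75.32 mm.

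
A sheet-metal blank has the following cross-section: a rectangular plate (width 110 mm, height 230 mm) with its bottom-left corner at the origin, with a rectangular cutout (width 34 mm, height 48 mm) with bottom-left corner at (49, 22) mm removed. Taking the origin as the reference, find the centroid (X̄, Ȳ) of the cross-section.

plate: A = 110 × 230 = 25300.00, centroid at (55.00, 115.00).
hole: A = −(34 × 48) = -1632.00, centroid at (66.00, 46.00).
ΣA = 23668.00 mm², ΣAX̄ = 1283788.00 mm³, ΣAȲ = 2834428.00 mm³.
X̄ = 1283788.00/23668.00 = 54.24 mm; Ȳ = 2834428.00/23668.00 = 119.76 mm.

X̄ = 54.24 mm, Ȳ = 119.76 mm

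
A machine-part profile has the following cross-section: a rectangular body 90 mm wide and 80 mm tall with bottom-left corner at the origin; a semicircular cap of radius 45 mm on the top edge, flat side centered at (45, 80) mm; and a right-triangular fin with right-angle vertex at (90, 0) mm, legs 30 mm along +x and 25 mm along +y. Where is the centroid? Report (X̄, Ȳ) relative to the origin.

rectangular body: A = 90 × 80 = 7200.00, centroid at (45.00, 40.00).
semicircular top: A = ½π·45² = 3180.86, centroid at (45.00, 99.10).
triangular fin: A = ½·30·25 = 375.00, centroid at (100.00, 8.33).
ΣA = 10755.86 mm², ΣAX̄ = 504638.82 mm³, ΣAȲ = 606344.00 mm³.
X̄ = 504638.82/10755.86 = 46.92 mm; Ȳ = 606344.00/10755.86 = 56.37 mm.

X̄ = 46.92 mm, Ȳ = 56.37 mm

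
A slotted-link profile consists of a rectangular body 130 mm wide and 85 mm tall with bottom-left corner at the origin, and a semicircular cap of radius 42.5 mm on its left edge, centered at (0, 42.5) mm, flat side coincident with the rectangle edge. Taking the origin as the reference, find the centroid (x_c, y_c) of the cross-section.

rectangular body: A = 130 × 85 = 11050.00, centroid at (65.00, 42.50).
semicircular end: A = ½π·42.5² = 2837.25, centroid at (-18.04, 42.50).
ΣA = 13887.25 mm², ΣAx_c = 667072.92 mm³, ΣAy_c = 590208.16 mm³.
x_c = 667072.92/13887.25 = 48.03 mm; y_c = 590208.16/13887.25 = 42.50 mm.

x_c = 48.03 mm, y_c = 42.50 mm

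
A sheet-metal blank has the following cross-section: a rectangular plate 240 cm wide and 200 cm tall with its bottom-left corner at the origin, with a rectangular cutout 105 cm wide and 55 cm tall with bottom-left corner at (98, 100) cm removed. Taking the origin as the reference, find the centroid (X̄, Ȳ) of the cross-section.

plate: A = 240 × 200 = 48000.00, centroid at (120.00, 100.00).
hole: A = −(105 × 55) = -5775.00, centroid at (150.50, 127.50).
ΣA = 42225.00 cm², ΣAX̄ = 4890862.50 cm³, ΣAȲ = 4063687.50 cm³.
X̄ = 4890862.50/42225.00 = 115.83 cm; Ȳ = 4063687.50/42225.00 = 96.24 cm.

X̄ = 115.83 cm, Ȳ = 96.24 cm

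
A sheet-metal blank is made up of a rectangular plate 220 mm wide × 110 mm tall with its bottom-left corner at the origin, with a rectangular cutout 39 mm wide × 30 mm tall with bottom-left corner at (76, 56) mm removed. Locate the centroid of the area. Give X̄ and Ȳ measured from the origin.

Part | A | x̄ᵢ | ȳᵢ | A·x̄ᵢ | A·ȳᵢ
plate | 24200.00 | 110.00 | 55.00 | 2662000.00 | 1331000.00
hole | -1170.00 | 95.50 | 71.00 | -111735.00 | -83070.00
Σ | 23030.00 |  |  | 2550265.00 | 1247930.00
X̄ = 2550265.00 / 23030.00 = 110.74 mm
Ȳ = 1247930.00 / 23030.00 = 54.19 mm

X̄ = 110.74 mm, Ȳ = 54.19 mm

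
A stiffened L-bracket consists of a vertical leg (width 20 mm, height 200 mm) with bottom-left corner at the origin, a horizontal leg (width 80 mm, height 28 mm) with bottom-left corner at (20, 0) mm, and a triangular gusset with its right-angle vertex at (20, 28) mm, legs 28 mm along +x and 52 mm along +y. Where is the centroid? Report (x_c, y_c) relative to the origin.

x_c = 28.09 mm, y_c = 66.64 mm

Part | A | x̄ᵢ | ȳᵢ | A·x̄ᵢ | A·ȳᵢ
vertical leg | 4000.00 | 10.00 | 100.00 | 40000.00 | 400000.00
horizontal leg | 2240.00 | 60.00 | 14.00 | 134400.00 | 31360.00
gusset | 728.00 | 29.33 | 45.33 | 21354.67 | 33002.67
Σ | 6968.00 |  |  | 195754.67 | 464362.67
x_c = 195754.67 / 6968.00 = 28.09 mm
y_c = 464362.67 / 6968.00 = 66.64 mm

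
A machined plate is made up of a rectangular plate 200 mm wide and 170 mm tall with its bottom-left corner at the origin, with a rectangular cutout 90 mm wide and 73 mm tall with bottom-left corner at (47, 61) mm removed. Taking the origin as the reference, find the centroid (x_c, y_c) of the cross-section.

x_c = 101.92 mm, y_c = 82.01 mm

plate: A = 200 × 170 = 34000.00, centroid at (100.00, 85.00).
hole: A = −(90 × 73) = -6570.00, centroid at (92.00, 97.50).
ΣA = 27430.00 mm², ΣAx_c = 2795560.00 mm³, ΣAy_c = 2249425.00 mm³.
x_c = 2795560.00/27430.00 = 101.92 mm; y_c = 2249425.00/27430.00 = 82.01 mm.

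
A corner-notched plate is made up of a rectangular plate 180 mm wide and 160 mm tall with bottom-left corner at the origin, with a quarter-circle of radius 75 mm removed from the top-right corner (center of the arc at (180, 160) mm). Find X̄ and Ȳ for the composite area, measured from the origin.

plate: A = 180 × 160 = 28800.00, centroid at (90.00, 80.00).
removed quarter-circle: A = −¼π·75² = -4417.86, centroid at (148.17, 128.17).
ΣA = 24382.14 mm², ΣAX̄ = 1937409.36 mm³, ΣAȲ = 1737766.65 mm³.
X̄ = 1937409.36/24382.14 = 79.46 mm; Ȳ = 1737766.65/24382.14 = 71.27 mm.

X̄ = 79.46 mm, Ȳ = 71.27 mm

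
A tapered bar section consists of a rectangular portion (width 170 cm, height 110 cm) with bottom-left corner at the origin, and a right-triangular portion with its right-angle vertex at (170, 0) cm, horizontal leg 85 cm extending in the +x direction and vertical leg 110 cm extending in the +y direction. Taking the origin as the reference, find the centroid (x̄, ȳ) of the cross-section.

x̄ = 107.67 cm, ȳ = 51.33 cm

rectangular portion: A = 170 × 110 = 18700.00, centroid at (85.00, 55.00).
triangular portion: A = ½·85·110 = 4675.00, centroid at (198.33, 36.67).
ΣA = 23375.00 cm²
ΣAx̄ = (18700.00)(85.00) + (4675.00)(198.33) = 2516708.33 cm³
ΣAȳ = (18700.00)(55.00) + (4675.00)(36.67) = 1199916.67 cm³
x̄ = 2516708.33 / 23375.00 = 107.67 cm
ȳ = 1199916.67 / 23375.00 = 51.33 cm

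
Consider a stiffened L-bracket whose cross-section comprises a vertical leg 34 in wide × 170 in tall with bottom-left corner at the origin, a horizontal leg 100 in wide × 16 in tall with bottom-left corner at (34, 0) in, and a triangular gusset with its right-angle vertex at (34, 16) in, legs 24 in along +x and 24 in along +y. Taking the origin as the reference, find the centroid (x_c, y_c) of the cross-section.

Part | A | x̄ᵢ | ȳᵢ | A·x̄ᵢ | A·ȳᵢ
vertical leg | 5780.00 | 17.00 | 85.00 | 98260.00 | 491300.00
horizontal leg | 1600.00 | 84.00 | 8.00 | 134400.00 | 12800.00
gusset | 288.00 | 42.00 | 24.00 | 12096.00 | 6912.00
Σ | 7668.00 |  |  | 244756.00 | 511012.00
x_c = 244756.00 / 7668.00 = 31.92 in
y_c = 511012.00 / 7668.00 = 66.64 in

x_c = 31.92 in, y_c = 66.64 in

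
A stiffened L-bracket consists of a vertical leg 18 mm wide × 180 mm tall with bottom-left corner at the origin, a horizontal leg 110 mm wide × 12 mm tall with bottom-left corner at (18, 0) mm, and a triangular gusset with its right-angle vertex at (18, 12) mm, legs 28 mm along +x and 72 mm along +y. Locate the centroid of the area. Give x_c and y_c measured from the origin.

x_c = 27.49 mm, y_c = 60.31 mm

vertical leg: A = 18 × 180 = 3240.00, centroid at (9.00, 90.00).
horizontal leg: A = 110 × 12 = 1320.00, centroid at (73.00, 6.00).
gusset: A = ½·28·72 = 1008.00, centroid at (27.33, 36.00).
ΣA = 5568.00 mm²
ΣAx_c = (3240.00)(9.00) + (1320.00)(73.00) + (1008.00)(27.33) = 153072.00 mm³
ΣAy_c = (3240.00)(90.00) + (1320.00)(6.00) + (1008.00)(36.00) = 335808.00 mm³
x_c = 153072.00 / 5568.00 = 27.49 mm
y_c = 335808.00 / 5568.00 = 60.31 mm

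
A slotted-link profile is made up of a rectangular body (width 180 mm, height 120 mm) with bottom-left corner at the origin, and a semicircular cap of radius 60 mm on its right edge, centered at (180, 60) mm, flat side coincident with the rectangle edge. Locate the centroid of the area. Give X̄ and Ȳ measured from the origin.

Part | A | x̄ᵢ | ȳᵢ | A·x̄ᵢ | A·ȳᵢ
rectangular body | 21600.00 | 90.00 | 60.00 | 1944000.00 | 1296000.00
semicircular end | 5654.87 | 205.46 | 60.00 | 1161876.02 | 339292.01
Σ | 27254.87 |  |  | 3105876.02 | 1635292.01
X̄ = 3105876.02 / 27254.87 = 113.96 mm
Ȳ = 1635292.01 / 27254.87 = 60.00 mm

X̄ = 113.96 mm, Ȳ = 60.00 mm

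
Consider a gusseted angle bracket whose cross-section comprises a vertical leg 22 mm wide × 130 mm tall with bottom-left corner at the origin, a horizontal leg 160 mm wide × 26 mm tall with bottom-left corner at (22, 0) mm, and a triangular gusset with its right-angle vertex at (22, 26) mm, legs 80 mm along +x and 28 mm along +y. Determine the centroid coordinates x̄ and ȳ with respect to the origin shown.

vertical leg: A = 22 × 130 = 2860.00, centroid at (11.00, 65.00).
horizontal leg: A = 160 × 26 = 4160.00, centroid at (102.00, 13.00).
gusset: A = ½·80·28 = 1120.00, centroid at (48.67, 35.33).
ΣA = 8140.00 mm²
ΣAx̄ = (2860.00)(11.00) + (4160.00)(102.00) + (1120.00)(48.67) = 510286.67 mm³
ΣAȳ = (2860.00)(65.00) + (4160.00)(13.00) + (1120.00)(35.33) = 279553.33 mm³
x̄ = 510286.67 / 8140.00 = 62.69 mm
ȳ = 279553.33 / 8140.00 = 34.34 mm

x̄ = 62.69 mm, ȳ = 34.34 mm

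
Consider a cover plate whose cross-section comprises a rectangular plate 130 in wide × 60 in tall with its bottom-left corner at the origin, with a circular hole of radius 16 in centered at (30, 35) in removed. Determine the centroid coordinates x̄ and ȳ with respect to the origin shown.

x̄ = 69.02 in, ȳ = 29.43 in

plate: A = 130 × 60 = 7800.00, centroid at (65.00, 30.00).
hole: A = −π·16² = -804.25, centroid at (30.00, 35.00).
ΣA = 6995.75 in²
ΣAx̄ = (7800.00)(65.00) + (-804.25)(30.00) = 482872.57 in³
ΣAȳ = (7800.00)(30.00) + (-804.25)(35.00) = 205851.33 in³
x̄ = 482872.57 / 6995.75 = 69.02 in
ȳ = 205851.33 / 6995.75 = 29.43 in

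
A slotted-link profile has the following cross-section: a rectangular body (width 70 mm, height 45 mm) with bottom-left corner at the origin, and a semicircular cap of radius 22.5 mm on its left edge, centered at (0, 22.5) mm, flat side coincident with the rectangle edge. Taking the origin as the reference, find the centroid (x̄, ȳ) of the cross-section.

rectangular body: A = 70 × 45 = 3150.00, centroid at (35.00, 22.50).
semicircular end: A = ½π·22.5² = 795.22, centroid at (-9.55, 22.50).
ΣA = 3945.22 mm², ΣAx̄ = 102656.25 mm³, ΣAȳ = 88767.35 mm³.
x̄ = 102656.25/3945.22 = 26.02 mm; ȳ = 88767.35/3945.22 = 22.50 mm.

x̄ = 26.02 mm, ȳ = 22.50 mm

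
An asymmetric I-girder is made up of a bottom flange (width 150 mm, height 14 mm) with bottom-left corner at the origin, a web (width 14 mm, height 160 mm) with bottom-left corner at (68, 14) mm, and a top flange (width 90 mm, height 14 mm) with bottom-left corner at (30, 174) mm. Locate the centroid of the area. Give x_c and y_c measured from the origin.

x_c = 75.00 mm, y_c = 80.95 mm

bottom flange: A = 150 × 14 = 2100.00, centroid at (75.00, 7.00).
web: A = 14 × 160 = 2240.00, centroid at (75.00, 94.00).
top flange: A = 90 × 14 = 1260.00, centroid at (75.00, 181.00).
ΣA = 5600.00 mm², ΣAx_c = 420000.00 mm³, ΣAy_c = 453320.00 mm³.
x_c = 420000.00/5600.00 = 75.00 mm; y_c = 453320.00/5600.00 = 80.95 mm.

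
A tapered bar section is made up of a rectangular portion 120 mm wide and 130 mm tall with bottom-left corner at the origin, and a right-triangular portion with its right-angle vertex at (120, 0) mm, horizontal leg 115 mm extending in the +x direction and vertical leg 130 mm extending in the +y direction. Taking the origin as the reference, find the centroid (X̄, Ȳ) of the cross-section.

Part | A | x̄ᵢ | ȳᵢ | A·x̄ᵢ | A·ȳᵢ
rectangular portion | 15600.00 | 60.00 | 65.00 | 936000.00 | 1014000.00
triangular portion | 7475.00 | 158.33 | 43.33 | 1183541.67 | 323916.67
Σ | 23075.00 |  |  | 2119541.67 | 1337916.67
X̄ = 2119541.67 / 23075.00 = 91.85 mm
Ȳ = 1337916.67 / 23075.00 = 57.98 mm

X̄ = 91.85 mm, Ȳ = 57.98 mm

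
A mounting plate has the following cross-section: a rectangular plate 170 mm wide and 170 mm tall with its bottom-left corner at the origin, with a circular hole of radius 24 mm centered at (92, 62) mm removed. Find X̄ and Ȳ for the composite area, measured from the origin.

X̄ = 84.53 mm, Ȳ = 86.54 mm

plate: A = 170 × 170 = 28900.00, centroid at (85.00, 85.00).
hole: A = −π·24² = -1809.56, centroid at (92.00, 62.00).
ΣA = 27090.44 mm²
ΣAX̄ = (28900.00)(85.00) + (-1809.56)(92.00) = 2290020.72 mm³
ΣAȲ = (28900.00)(85.00) + (-1809.56)(62.00) = 2344307.44 mm³
X̄ = 2290020.72 / 27090.44 = 84.53 mm
Ȳ = 2344307.44 / 27090.44 = 86.54 mm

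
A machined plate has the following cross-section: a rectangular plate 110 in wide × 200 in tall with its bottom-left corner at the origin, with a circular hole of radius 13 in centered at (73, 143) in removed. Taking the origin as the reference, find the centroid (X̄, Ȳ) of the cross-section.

X̄ = 54.55 in, Ȳ = 98.94 in

plate: A = 110 × 200 = 22000.00, centroid at (55.00, 100.00).
hole: A = −π·13² = -530.93, centroid at (73.00, 143.00).
ΣA = 21469.07 in², ΣAX̄ = 1171242.17 in³, ΣAȲ = 2124077.13 in³.
X̄ = 1171242.17/21469.07 = 54.55 in; Ȳ = 2124077.13/21469.07 = 98.94 in.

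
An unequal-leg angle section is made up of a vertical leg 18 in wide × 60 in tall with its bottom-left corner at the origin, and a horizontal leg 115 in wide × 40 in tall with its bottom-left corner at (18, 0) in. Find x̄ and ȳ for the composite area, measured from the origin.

x̄ = 62.86 in, ȳ = 21.90 in

Part | A | x̄ᵢ | ȳᵢ | A·x̄ᵢ | A·ȳᵢ
vertical leg | 1080.00 | 9.00 | 30.00 | 9720.00 | 32400.00
horizontal leg | 4600.00 | 75.50 | 20.00 | 347300.00 | 92000.00
Σ | 5680.00 |  |  | 357020.00 | 124400.00
x̄ = 357020.00 / 5680.00 = 62.86 in
ȳ = 124400.00 / 5680.00 = 21.90 in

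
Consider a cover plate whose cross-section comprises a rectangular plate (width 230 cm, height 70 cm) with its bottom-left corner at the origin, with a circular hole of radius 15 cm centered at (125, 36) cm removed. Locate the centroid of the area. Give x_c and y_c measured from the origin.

x_c = 114.54 cm, y_c = 34.95 cm

Part | A | x̄ᵢ | ȳᵢ | A·x̄ᵢ | A·ȳᵢ
plate | 16100.00 | 115.00 | 35.00 | 1851500.00 | 563500.00
hole | -706.86 | 125.00 | 36.00 | -88357.29 | -25446.90
Σ | 15393.14 |  |  | 1763142.71 | 538053.10
x_c = 1763142.71 / 15393.14 = 114.54 cm
y_c = 538053.10 / 15393.14 = 34.95 cm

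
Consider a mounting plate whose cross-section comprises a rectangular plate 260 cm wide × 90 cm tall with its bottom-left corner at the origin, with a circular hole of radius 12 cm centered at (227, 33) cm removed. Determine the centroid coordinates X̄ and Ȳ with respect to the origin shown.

X̄ = 128.09 cm, Ȳ = 45.24 cm

Part | A | x̄ᵢ | ȳᵢ | A·x̄ᵢ | A·ȳᵢ
plate | 23400.00 | 130.00 | 45.00 | 3042000.00 | 1053000.00
hole | -452.39 | 227.00 | 33.00 | -102692.38 | -14928.85
Σ | 22947.61 |  |  | 2939307.62 | 1038071.15
X̄ = 2939307.62 / 22947.61 = 128.09 cm
Ȳ = 1038071.15 / 22947.61 = 45.24 cm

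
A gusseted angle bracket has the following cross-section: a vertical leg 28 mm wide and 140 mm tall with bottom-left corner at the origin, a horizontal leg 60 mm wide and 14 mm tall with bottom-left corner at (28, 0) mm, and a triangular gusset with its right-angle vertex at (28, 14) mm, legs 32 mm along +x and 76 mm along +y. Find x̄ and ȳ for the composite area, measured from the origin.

vertical leg: A = 28 × 140 = 3920.00, centroid at (14.00, 70.00).
horizontal leg: A = 60 × 14 = 840.00, centroid at (58.00, 7.00).
gusset: A = ½·32·76 = 1216.00, centroid at (38.67, 39.33).
ΣA = 5976.00 mm²
ΣAx̄ = (3920.00)(14.00) + (840.00)(58.00) + (1216.00)(38.67) = 150618.67 mm³
ΣAȳ = (3920.00)(70.00) + (840.00)(7.00) + (1216.00)(39.33) = 328109.33 mm³
x̄ = 150618.67 / 5976.00 = 25.20 mm
ȳ = 328109.33 / 5976.00 = 54.90 mm

x̄ = 25.20 mm, ȳ = 54.90 mm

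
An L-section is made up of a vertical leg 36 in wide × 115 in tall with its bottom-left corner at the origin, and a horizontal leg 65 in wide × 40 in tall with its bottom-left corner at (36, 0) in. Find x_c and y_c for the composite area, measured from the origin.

x_c = 37.48 in, y_c = 43.03 in

vertical leg: A = 36 × 115 = 4140.00, centroid at (18.00, 57.50).
horizontal leg: A = 65 × 40 = 2600.00, centroid at (68.50, 20.00).
ΣA = 6740.00 in², ΣAx_c = 252620.00 in³, ΣAy_c = 290050.00 in³.
x_c = 252620.00/6740.00 = 37.48 in; y_c = 290050.00/6740.00 = 43.03 in.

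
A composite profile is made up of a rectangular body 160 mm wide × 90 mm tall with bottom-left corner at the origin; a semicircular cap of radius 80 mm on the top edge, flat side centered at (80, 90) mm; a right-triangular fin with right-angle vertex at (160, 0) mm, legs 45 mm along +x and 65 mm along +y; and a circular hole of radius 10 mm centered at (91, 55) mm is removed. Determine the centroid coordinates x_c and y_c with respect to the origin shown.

x_c = 85.29 mm, y_c = 74.55 mm

rectangular body: A = 160 × 90 = 14400.00, centroid at (80.00, 45.00).
semicircular top: A = ½π·80² = 10053.10, centroid at (80.00, 123.95).
triangular fin: A = ½·45·65 = 1462.50, centroid at (175.00, 21.67).
hole: A = −π·10² = -314.16, centroid at (91.00, 55.00).
ΣA = 25601.44 mm²
ΣAx_c = (14400.00)(80.00) + (10053.10)(80.00) + (1462.50)(175.00) + (-314.16)(91.00) = 2183596.73 mm³
ΣAy_c = (14400.00)(45.00) + (10053.10)(123.95) + (1462.50)(21.67) + (-314.16)(55.00) = 1908520.76 mm³
x_c = 2183596.73 / 25601.44 = 85.29 mm
y_c = 1908520.76 / 25601.44 = 74.55 mm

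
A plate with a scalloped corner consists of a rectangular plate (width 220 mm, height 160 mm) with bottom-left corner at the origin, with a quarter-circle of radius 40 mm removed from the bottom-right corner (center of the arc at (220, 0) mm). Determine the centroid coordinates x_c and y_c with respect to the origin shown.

x_c = 106.56 mm, y_c = 82.33 mm

plate: A = 220 × 160 = 35200.00, centroid at (110.00, 80.00).
removed quarter-circle: A = −¼π·40² = -1256.64, centroid at (203.02, 16.98).
ΣA = 33943.36 mm²
ΣAx_c = (35200.00)(110.00) + (-1256.64)(203.02) = 3616873.18 mm³
ΣAy_c = (35200.00)(80.00) + (-1256.64)(16.98) = 2794666.67 mm³
x_c = 3616873.18 / 33943.36 = 106.56 mm
y_c = 2794666.67 / 33943.36 = 82.33 mm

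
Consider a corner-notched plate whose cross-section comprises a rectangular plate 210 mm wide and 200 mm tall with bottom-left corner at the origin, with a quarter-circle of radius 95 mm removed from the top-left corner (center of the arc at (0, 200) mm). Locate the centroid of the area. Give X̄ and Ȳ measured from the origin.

X̄ = 118.13 mm, Ȳ = 87.88 mm

plate: A = 210 × 200 = 42000.00, centroid at (105.00, 100.00).
removed quarter-circle: A = −¼π·95² = -7088.22, centroid at (40.32, 159.68).
ΣA = 34911.78 mm²
ΣAX̄ = (42000.00)(105.00) + (-7088.22)(40.32) = 4124208.33 mm³
ΣAȲ = (42000.00)(100.00) + (-7088.22)(159.68) = 3068147.98 mm³
X̄ = 4124208.33 / 34911.78 = 118.13 mm
Ȳ = 3068147.98 / 34911.78 = 87.88 mm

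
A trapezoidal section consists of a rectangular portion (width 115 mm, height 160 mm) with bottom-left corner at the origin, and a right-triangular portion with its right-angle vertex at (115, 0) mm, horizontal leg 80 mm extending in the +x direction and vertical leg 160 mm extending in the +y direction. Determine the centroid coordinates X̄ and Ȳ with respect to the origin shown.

X̄ = 79.22 mm, Ȳ = 73.12 mm

rectangular portion: A = 115 × 160 = 18400.00, centroid at (57.50, 80.00).
triangular portion: A = ½·80·160 = 6400.00, centroid at (141.67, 53.33).
ΣA = 24800.00 mm², ΣAX̄ = 1964666.67 mm³, ΣAȲ = 1813333.33 mm³.
X̄ = 1964666.67/24800.00 = 79.22 mm; Ȳ = 1813333.33/24800.00 = 73.12 mm.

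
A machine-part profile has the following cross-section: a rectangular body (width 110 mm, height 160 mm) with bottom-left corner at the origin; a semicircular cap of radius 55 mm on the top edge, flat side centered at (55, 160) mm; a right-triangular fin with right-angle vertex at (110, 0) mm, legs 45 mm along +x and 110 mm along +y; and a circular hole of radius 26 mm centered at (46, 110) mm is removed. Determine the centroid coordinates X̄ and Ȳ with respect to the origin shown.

X̄ = 63.47 mm, Ȳ = 94.10 mm

rectangular body: A = 110 × 160 = 17600.00, centroid at (55.00, 80.00).
semicircular top: A = ½π·55² = 4751.66, centroid at (55.00, 183.34).
triangular fin: A = ½·45·110 = 2475.00, centroid at (125.00, 36.67).
hole: A = −π·26² = -2123.72, centroid at (46.00, 110.00).
ΣA = 22702.94 mm²
ΣAX̄ = (17600.00)(55.00) + (4751.66)(55.00) + (2475.00)(125.00) + (-2123.72)(46.00) = 1441025.27 mm³
ΣAȲ = (17600.00)(80.00) + (4751.66)(183.34) + (2475.00)(36.67) + (-2123.72)(110.00) = 2136323.26 mm³
X̄ = 1441025.27 / 22702.94 = 63.47 mm
Ȳ = 2136323.26 / 22702.94 = 94.10 mm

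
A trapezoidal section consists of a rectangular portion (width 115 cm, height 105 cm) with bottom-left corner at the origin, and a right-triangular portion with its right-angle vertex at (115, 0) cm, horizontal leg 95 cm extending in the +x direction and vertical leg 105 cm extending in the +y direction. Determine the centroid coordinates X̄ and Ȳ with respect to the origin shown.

X̄ = 83.56 cm, Ȳ = 47.38 cm

rectangular portion: A = 115 × 105 = 12075.00, centroid at (57.50, 52.50).
triangular portion: A = ½·95·105 = 4987.50, centroid at (146.67, 35.00).
ΣA = 17062.50 cm², ΣAX̄ = 1425812.50 cm³, ΣAȲ = 808500.00 cm³.
X̄ = 1425812.50/17062.50 = 83.56 cm; Ȳ = 808500.00/17062.50 = 47.38 cm.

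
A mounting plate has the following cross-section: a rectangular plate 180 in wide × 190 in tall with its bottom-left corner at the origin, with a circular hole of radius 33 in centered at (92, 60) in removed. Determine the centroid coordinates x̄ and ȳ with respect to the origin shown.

plate: A = 180 × 190 = 34200.00, centroid at (90.00, 95.00).
hole: A = −π·33² = -3421.19, centroid at (92.00, 60.00).
ΣA = 30778.81 in², ΣAx̄ = 2763250.12 in³, ΣAȳ = 3043728.34 in³.
x̄ = 2763250.12/30778.81 = 89.78 in; ȳ = 3043728.34/30778.81 = 98.89 in.

x̄ = 89.78 in, ȳ = 98.89 in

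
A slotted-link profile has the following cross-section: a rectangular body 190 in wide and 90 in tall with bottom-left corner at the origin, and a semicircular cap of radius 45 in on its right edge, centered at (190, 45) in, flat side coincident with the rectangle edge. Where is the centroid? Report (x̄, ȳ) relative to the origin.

rectangular body: A = 190 × 90 = 17100.00, centroid at (95.00, 45.00).
semicircular end: A = ½π·45² = 3180.86, centroid at (209.10, 45.00).
ΣA = 20280.86 in²
ΣAx̄ = (17100.00)(95.00) + (3180.86)(209.10) = 2289613.89 in³
ΣAȳ = (17100.00)(45.00) + (3180.86)(45.00) = 912638.82 in³
x̄ = 2289613.89 / 20280.86 = 112.90 in
ȳ = 912638.82 / 20280.86 = 45.00 in

x̄ = 112.90 in, ȳ = 45.00 in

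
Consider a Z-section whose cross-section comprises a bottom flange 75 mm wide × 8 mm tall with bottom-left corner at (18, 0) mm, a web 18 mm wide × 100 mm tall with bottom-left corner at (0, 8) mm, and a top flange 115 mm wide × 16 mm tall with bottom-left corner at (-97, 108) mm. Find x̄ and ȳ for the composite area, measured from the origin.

x̄ = -5.47 mm, ȳ = 75.53 mm

Part | A | x̄ᵢ | ȳᵢ | A·x̄ᵢ | A·ȳᵢ
bottom flange | 600.00 | 55.50 | 4.00 | 33300.00 | 2400.00
web | 1800.00 | 9.00 | 58.00 | 16200.00 | 104400.00
top flange | 1840.00 | -39.50 | 116.00 | -72680.00 | 213440.00
Σ | 4240.00 |  |  | -23180.00 | 320240.00
x̄ = -23180.00 / 4240.00 = -5.47 mm
ȳ = 320240.00 / 4240.00 = 75.53 mm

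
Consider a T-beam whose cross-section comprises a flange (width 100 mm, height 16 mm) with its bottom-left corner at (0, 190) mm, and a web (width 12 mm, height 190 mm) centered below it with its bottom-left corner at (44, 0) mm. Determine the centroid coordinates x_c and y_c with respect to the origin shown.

x_c = 50.00 mm, y_c = 137.47 mm

web: A = 12 × 190 = 2280.00, centroid at (50.00, 95.00).
flange: A = 100 × 16 = 1600.00, centroid at (50.00, 198.00).
ΣA = 3880.00 mm²
ΣAx_c = (2280.00)(50.00) + (1600.00)(50.00) = 194000.00 mm³
ΣAy_c = (2280.00)(95.00) + (1600.00)(198.00) = 533400.00 mm³
x_c = 194000.00 / 3880.00 = 50.00 mm
y_c = 533400.00 / 3880.00 = 137.47 mm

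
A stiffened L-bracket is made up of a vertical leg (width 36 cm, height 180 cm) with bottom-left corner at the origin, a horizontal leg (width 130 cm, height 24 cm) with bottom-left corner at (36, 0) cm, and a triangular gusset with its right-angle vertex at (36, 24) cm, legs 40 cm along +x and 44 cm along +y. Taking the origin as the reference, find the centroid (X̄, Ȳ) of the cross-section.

Part | A | x̄ᵢ | ȳᵢ | A·x̄ᵢ | A·ȳᵢ
vertical leg | 6480.00 | 18.00 | 90.00 | 116640.00 | 583200.00
horizontal leg | 3120.00 | 101.00 | 12.00 | 315120.00 | 37440.00
gusset | 880.00 | 49.33 | 38.67 | 43413.33 | 34026.67
Σ | 10480.00 |  |  | 475173.33 | 654666.67
X̄ = 475173.33 / 10480.00 = 45.34 cm
Ȳ = 654666.67 / 10480.00 = 62.47 cm

X̄ = 45.34 cm, Ȳ = 62.47 cm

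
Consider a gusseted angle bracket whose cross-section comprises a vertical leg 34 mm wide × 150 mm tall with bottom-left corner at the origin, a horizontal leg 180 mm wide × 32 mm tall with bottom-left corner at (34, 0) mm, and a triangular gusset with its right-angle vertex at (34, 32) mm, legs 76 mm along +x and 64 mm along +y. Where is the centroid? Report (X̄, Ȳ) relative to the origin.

X̄ = 71.11 mm, Ȳ = 45.47 mm

vertical leg: A = 34 × 150 = 5100.00, centroid at (17.00, 75.00).
horizontal leg: A = 180 × 32 = 5760.00, centroid at (124.00, 16.00).
gusset: A = ½·76·64 = 2432.00, centroid at (59.33, 53.33).
ΣA = 13292.00 mm², ΣAX̄ = 945238.67 mm³, ΣAȲ = 604366.67 mm³.
X̄ = 945238.67/13292.00 = 71.11 mm; Ȳ = 604366.67/13292.00 = 45.47 mm.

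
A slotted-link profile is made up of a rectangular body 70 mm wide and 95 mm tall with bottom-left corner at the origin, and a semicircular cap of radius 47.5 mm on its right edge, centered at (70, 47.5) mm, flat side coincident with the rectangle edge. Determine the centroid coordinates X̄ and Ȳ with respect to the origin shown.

Part | A | x̄ᵢ | ȳᵢ | A·x̄ᵢ | A·ȳᵢ
rectangular body | 6650.00 | 35.00 | 47.50 | 232750.00 | 315875.00
semicircular end | 3544.11 | 90.16 | 47.50 | 319535.56 | 168345.19
Σ | 10194.11 |  |  | 552285.56 | 484220.19
X̄ = 552285.56 / 10194.11 = 54.18 mm
Ȳ = 484220.19 / 10194.11 = 47.50 mm

X̄ = 54.18 mm, Ȳ = 47.50 mm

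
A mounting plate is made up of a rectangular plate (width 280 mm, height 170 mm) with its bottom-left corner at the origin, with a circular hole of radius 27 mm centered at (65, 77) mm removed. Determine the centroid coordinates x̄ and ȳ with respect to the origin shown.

plate: A = 280 × 170 = 47600.00, centroid at (140.00, 85.00).
hole: A = −π·27² = -2290.22, centroid at (65.00, 77.00).
ΣA = 45309.78 mm²
ΣAx̄ = (47600.00)(140.00) + (-2290.22)(65.00) = 6515135.63 mm³
ΣAȳ = (47600.00)(85.00) + (-2290.22)(77.00) = 3869652.98 mm³
x̄ = 6515135.63 / 45309.78 = 143.79 mm
ȳ = 3869652.98 / 45309.78 = 85.40 mm

x̄ = 143.79 mm, ȳ = 85.40 mm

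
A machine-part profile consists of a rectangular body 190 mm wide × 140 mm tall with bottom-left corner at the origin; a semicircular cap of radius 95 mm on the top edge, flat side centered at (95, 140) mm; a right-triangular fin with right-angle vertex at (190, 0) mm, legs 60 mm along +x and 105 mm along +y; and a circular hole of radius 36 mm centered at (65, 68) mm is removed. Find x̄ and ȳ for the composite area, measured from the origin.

x̄ = 107.15 mm, ȳ = 106.68 mm

Part | A | x̄ᵢ | ȳᵢ | A·x̄ᵢ | A·ȳᵢ
rectangular body | 26600.00 | 95.00 | 70.00 | 2527000.00 | 1862000.00
semicircular top | 14176.44 | 95.00 | 180.32 | 1346761.50 | 2556284.49
triangular fin | 3150.00 | 210.00 | 35.00 | 661500.00 | 110250.00
hole | -4071.50 | 65.00 | 68.00 | -264647.77 | -276862.28
Σ | 39854.93 |  |  | 4270613.74 | 4251672.21
x̄ = 4270613.74 / 39854.93 = 107.15 mm
ȳ = 4251672.21 / 39854.93 = 106.68 mm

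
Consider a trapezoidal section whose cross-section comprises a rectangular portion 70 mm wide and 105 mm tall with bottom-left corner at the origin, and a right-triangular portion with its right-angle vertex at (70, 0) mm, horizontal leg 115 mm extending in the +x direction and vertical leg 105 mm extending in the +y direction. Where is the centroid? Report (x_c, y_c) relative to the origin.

rectangular portion: A = 70 × 105 = 7350.00, centroid at (35.00, 52.50).
triangular portion: A = ½·115·105 = 6037.50, centroid at (108.33, 35.00).
ΣA = 13387.50 mm², ΣAx_c = 911312.50 mm³, ΣAy_c = 597187.50 mm³.
x_c = 911312.50/13387.50 = 68.07 mm; y_c = 597187.50/13387.50 = 44.61 mm.

x_c = 68.07 mm, y_c = 44.61 mm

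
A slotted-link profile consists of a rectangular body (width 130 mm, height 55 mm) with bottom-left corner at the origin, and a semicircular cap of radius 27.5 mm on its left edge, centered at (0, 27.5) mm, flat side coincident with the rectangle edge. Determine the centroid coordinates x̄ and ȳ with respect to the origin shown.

rectangular body: A = 130 × 55 = 7150.00, centroid at (65.00, 27.50).
semicircular end: A = ½π·27.5² = 1187.91, centroid at (-11.67, 27.50).
ΣA = 8337.91 mm²
ΣAx̄ = (7150.00)(65.00) + (1187.91)(-11.67) = 450885.42 mm³
ΣAȳ = (7150.00)(27.50) + (1187.91)(27.50) = 229292.65 mm³
x̄ = 450885.42 / 8337.91 = 54.08 mm
ȳ = 229292.65 / 8337.91 = 27.50 mm

x̄ = 54.08 mm, ȳ = 27.50 mm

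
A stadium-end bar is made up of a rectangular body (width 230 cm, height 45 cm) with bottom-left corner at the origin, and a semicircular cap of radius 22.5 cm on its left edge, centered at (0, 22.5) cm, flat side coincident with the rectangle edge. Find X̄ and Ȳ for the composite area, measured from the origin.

rectangular body: A = 230 × 45 = 10350.00, centroid at (115.00, 22.50).
semicircular end: A = ½π·22.5² = 795.22, centroid at (-9.55, 22.50).
ΣA = 11145.22 cm², ΣAX̄ = 1182656.25 cm³, ΣAȲ = 250767.35 cm³.
X̄ = 1182656.25/11145.22 = 106.11 cm; Ȳ = 250767.35/11145.22 = 22.50 cm.

X̄ = 106.11 cm, Ȳ = 22.50 cm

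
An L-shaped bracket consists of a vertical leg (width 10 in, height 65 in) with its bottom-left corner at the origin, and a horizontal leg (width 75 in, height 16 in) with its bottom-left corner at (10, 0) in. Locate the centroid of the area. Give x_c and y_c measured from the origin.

Part | A | x̄ᵢ | ȳᵢ | A·x̄ᵢ | A·ȳᵢ
vertical leg | 650.00 | 5.00 | 32.50 | 3250.00 | 21125.00
horizontal leg | 1200.00 | 47.50 | 8.00 | 57000.00 | 9600.00
Σ | 1850.00 |  |  | 60250.00 | 30725.00
x_c = 60250.00 / 1850.00 = 32.57 in
y_c = 30725.00 / 1850.00 = 16.61 in

x_c = 32.57 in, y_c = 16.61 in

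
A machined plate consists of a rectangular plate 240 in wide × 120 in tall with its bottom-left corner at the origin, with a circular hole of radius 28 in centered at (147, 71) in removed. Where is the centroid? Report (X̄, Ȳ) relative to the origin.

plate: A = 240 × 120 = 28800.00, centroid at (120.00, 60.00).
hole: A = −π·28² = -2463.01, centroid at (147.00, 71.00).
ΣA = 26336.99 in², ΣAX̄ = 3093937.73 in³, ΣAȲ = 1553126.39 in³.
X̄ = 3093937.73/26336.99 = 117.47 in; Ȳ = 1553126.39/26336.99 = 58.97 in.

X̄ = 117.47 in, Ȳ = 58.97 in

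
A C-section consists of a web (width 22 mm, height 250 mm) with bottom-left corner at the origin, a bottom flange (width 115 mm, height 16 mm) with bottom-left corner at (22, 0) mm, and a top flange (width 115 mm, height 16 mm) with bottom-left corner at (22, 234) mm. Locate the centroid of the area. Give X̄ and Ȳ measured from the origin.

Part | A | x̄ᵢ | ȳᵢ | A·x̄ᵢ | A·ȳᵢ
web | 5500.00 | 11.00 | 125.00 | 60500.00 | 687500.00
bottom flange | 1840.00 | 79.50 | 8.00 | 146280.00 | 14720.00
top flange | 1840.00 | 79.50 | 242.00 | 146280.00 | 445280.00
Σ | 9180.00 |  |  | 353060.00 | 1147500.00
X̄ = 353060.00 / 9180.00 = 38.46 mm
Ȳ = 1147500.00 / 9180.00 = 125.00 mm

X̄ = 38.46 mm, Ȳ = 125.00 mm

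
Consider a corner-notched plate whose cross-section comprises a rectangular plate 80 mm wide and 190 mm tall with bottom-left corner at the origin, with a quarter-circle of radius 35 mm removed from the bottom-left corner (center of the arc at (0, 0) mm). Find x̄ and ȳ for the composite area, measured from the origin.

x̄ = 41.70 mm, ȳ = 100.42 mm

Part | A | x̄ᵢ | ȳᵢ | A·x̄ᵢ | A·ȳᵢ
plate | 15200.00 | 40.00 | 95.00 | 608000.00 | 1444000.00
removed quarter-circle | -962.11 | 14.85 | 14.85 | -14291.67 | -14291.67
Σ | 14237.89 |  |  | 593708.33 | 1429708.33
x̄ = 593708.33 / 14237.89 = 41.70 mm
ȳ = 1429708.33 / 14237.89 = 100.42 mm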